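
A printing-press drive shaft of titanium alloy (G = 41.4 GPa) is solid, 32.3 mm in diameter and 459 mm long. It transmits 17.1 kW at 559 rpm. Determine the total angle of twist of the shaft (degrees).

ω = 2π·559/60 = 58.54 rad/s, so T = P/ω = 17.1×10³ / 58.54 = 292.1 N·m.
J = πd⁴/32 = π(0.0323)⁴/32 = 1.069×10^-7 m⁴.
θ = T·L/(G·J) = 292.1 × 0.459 / (41.4×10⁹ × 1.069×10^-7) = 0.03031 rad.

1.74°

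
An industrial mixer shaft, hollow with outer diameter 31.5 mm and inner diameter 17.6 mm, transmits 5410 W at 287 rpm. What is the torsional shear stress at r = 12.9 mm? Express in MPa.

26.6 MPa

ω = 2π·287/60 = 30.05 rad/s, so T = P/ω = 5410 / 30.05 = 180.0 N·m.
J = π(d_o⁴ − d_i⁴)/32 = π(0.0315⁴ − 0.0176⁴)/32 = 8.724×10^-8 m⁴.
Shear stress varies linearly with radius: τ = T·r/J = 180.0 × 0.0129 / 8.724×10^-8 = 2.662×10^7 Pa.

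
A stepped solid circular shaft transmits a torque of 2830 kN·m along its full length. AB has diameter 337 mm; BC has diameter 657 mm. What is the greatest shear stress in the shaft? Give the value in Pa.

3.77e8 Pa

Under the same torque, τ_max = 16T/(πd³) is largest where d is smallest — segment AB (d = 337 mm).
τ_max = 16·2.830e6/(π·(0.337)³) = 3.766×10^8 Pa.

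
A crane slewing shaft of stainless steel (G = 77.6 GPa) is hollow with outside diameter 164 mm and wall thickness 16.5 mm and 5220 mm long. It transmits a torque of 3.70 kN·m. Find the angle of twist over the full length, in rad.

J = π(d_o⁴ − d_i⁴)/32 = π(0.164⁴ − 0.131⁴)/32 = 4.211×10^-5 m⁴.
θ = T·L/(G·J) = 3700 × 5.22 / (77.6×10⁹ × 4.211×10^-5) = 5.911×10^-3 rad.

0.00591 rad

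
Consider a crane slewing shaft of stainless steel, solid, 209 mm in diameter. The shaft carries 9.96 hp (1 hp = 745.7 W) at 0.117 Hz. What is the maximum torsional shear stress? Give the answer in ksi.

0.817 ksi

ω = 2π·0.117 = 0.7351 rad/s, so T = P/ω = 9.96×745.7 / 0.7351 = 10100 N·m.
J = πd⁴/32 = π(0.209)⁴/32 = 1.873×10^-4 m⁴.
τ_max = T·r/J = 10100 × 0.104 / 1.873×10^-4 = 5.636×10^6 Pa.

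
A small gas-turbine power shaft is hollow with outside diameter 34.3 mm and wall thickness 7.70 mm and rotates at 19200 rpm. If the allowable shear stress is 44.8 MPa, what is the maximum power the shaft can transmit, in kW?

J = π(d_o⁴ − d_i⁴)/32 = π(0.0343⁴ − 0.0189⁴)/32 = 1.234×10^-7 m⁴.
T_max = τ_allow·J/r = 4.48×10^7 × 1.234×10^-7 / 0.0171 = 322.2 N·m.
ω = 2π·19200/60 = 2011 rad/s, so P_max = T_max·ω = 6.479×10^5 W.

648 kW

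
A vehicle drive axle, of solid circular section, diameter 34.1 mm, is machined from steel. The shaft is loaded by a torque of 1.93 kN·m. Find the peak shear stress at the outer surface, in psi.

36000 psi

J = πd⁴/32 = π(0.0341)⁴/32 = 1.327×10^-7 m⁴.
τ_max = T·r/J = 1930 × 0.0170 / 1.327×10^-7 = 2.479×10^8 Pa.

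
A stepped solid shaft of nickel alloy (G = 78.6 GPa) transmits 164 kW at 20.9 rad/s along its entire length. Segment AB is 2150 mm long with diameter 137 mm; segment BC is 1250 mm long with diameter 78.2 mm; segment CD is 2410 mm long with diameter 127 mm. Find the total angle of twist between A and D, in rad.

ω = 20.9 rad/s, so T = P/ω = 164×10³ / 20.90 = 7847 N·m.
J_AB = π(0.137)⁴/32 = 3.46×10^-5 m⁴; J_BC = π(0.0782)⁴/32 = 3.67×10^-6 m⁴; J_CD = π(0.127)⁴/32 = 2.55×10^-5 m⁴.
θ = (T/G)·Σ L_i/J_i = (7847/78.6×10⁹)·(2.15/3.46×10^-5 + 1.25/3.67×10^-6 + 2.41/2.55×10^-5) = 0.04962 rad.

0.0496 rad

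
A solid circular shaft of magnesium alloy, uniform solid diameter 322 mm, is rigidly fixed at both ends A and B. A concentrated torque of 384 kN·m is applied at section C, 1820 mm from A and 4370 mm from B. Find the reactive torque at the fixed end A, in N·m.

With uniform GJ and both ends fixed, compatibility θ_AC = θ_CB gives T_A·a = T_B·b, together with T_A + T_B = T₀.
T_A = T₀·b/(a+b) = 384000·4370/6190 = 271100 N·m; T_B = 112900 N·m.

271000 N·m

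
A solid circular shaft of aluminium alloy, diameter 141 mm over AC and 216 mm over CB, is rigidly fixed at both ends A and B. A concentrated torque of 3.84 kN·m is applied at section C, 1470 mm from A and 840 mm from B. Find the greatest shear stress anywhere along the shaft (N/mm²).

Compatibility: T_A·a/J_AC = T_B·b/J_CB with T_A + T_B = T₀.
J_AC = 3.88×10^-5 m⁴, J_CB = 2.14×10^-4 m⁴, so T_A = T₀·(J_AC/a)/((J_AC/a)+(J_CB/b)) = 361.0 N·m, T_B = 3479 N·m.
τ in each portion: τ_AC = 6.56×10^5 Pa, τ_CB = 1.76×10^6 Pa; maximum is in CB.
τ_max = T_CB·r/J = 3479·0.108/2.14×10^-4 = 1.758×10^6 Pa.

1.76 N/mm²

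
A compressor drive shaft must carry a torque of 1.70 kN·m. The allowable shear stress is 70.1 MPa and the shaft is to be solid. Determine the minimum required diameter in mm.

49.8 mm

For a solid shaft τ_max = 16T/(πd³), so d = (16T/(π τ_allow))^(1/3) = (16·1700/(π·7.01×10^7))^(1/3) = 0.04980 m.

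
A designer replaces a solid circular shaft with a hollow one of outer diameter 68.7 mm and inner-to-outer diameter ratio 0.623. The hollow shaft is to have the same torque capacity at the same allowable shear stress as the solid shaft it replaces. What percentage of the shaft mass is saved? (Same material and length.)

Equal τ_max and T ⇒ the solid shaft needs d_s³ = d_o³(1−k⁴), so d_s = 68.7·(1−0.623⁴)^(1/3) = 65.06 mm.
Area ratio A_h/A_s = d_o²(1−k²)/d_s² = (1−k²)/(1−k⁴)^(2/3) = 0.6822.
Mass saving = 1 − 0.6822 = 31.8 %.

31.8 %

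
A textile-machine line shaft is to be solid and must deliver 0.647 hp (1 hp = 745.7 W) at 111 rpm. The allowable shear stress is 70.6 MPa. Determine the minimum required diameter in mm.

ω = 2π·111/60 = 11.62 rad/s, so T = P/ω = 0.647×745.7 / 11.62 = 41.51 N·m.
For a solid shaft τ_max = 16T/(πd³), so d = (16T/(π τ_allow))^(1/3) = (16·41.51/(π·7.06×10^7))^(1/3) = 0.01441 m.

14.4 mm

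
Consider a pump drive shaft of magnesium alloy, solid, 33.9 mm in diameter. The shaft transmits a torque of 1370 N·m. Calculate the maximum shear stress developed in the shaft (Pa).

1.79e8 Pa

J = πd⁴/32 = π(0.0339)⁴/32 = 1.297×10^-7 m⁴.
τ_max = T·r/J = 1370 × 0.0169 / 1.297×10^-7 = 1.791×10^8 Pa.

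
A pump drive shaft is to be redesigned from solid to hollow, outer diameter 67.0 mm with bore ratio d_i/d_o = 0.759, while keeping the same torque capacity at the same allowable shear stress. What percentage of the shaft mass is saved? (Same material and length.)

Equal τ_max and T ⇒ the solid shaft needs d_s³ = d_o³(1−k⁴), so d_s = 67.0·(1−0.759⁴)^(1/3) = 58.57 mm.
Area ratio A_h/A_s = d_o²(1−k²)/d_s² = (1−k²)/(1−k⁴)^(2/3) = 0.5547.
Mass saving = 1 − 0.5547 = 44.5 %.

44.5 %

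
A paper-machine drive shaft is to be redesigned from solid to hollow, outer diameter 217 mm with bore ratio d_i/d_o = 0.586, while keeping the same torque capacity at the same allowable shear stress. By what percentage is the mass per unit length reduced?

28.6 %

Equal τ_max and T ⇒ the solid shaft needs d_s³ = d_o³(1−k⁴), so d_s = 217·(1−0.586⁴)^(1/3) = 208.1 mm.
Area ratio A_h/A_s = d_o²(1−k²)/d_s² = (1−k²)/(1−k⁴)^(2/3) = 0.7139.
Mass saving = 1 − 0.7139 = 28.6 %.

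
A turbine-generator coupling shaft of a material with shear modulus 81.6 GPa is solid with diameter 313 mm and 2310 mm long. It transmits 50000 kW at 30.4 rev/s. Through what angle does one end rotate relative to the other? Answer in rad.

ω = 2π·30.4 = 191.0 rad/s, so T = P/ω = 50000×10³ / 191.0 = 261800 N·m.
J = πd⁴/32 = π(0.313)⁴/32 = 9.423×10^-4 m⁴.
θ = T·L/(G·J) = 261800 × 2.31 / (81.6×10⁹ × 9.423×10^-4) = 7.864×10^-3 rad.

0.00786 rad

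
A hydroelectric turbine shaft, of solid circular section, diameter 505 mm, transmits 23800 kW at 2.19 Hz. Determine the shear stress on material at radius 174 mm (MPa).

ω = 2π·2.19 = 13.76 rad/s, so T = P/ω = 23800×10³ / 13.76 = 1.730e6 N·m.
J = πd⁴/32 = π(0.505)⁴/32 = 6.385×10^-3 m⁴.
Shear stress varies linearly with radius: τ = T·r/J = 1.730e6 × 0.174 / 6.385×10^-3 = 4.713×10^7 Pa.

47.1 MPa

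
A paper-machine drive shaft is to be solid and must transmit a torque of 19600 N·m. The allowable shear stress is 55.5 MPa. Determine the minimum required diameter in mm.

For a solid shaft τ_max = 16T/(πd³), so d = (16T/(π τ_allow))^(1/3) = (16·19600/(π·5.55×10^7))^(1/3) = 0.1216 m.

122 mm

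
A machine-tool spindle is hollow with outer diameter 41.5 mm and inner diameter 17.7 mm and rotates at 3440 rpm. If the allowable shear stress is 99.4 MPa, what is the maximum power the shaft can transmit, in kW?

486 kW

J = π(d_o⁴ − d_i⁴)/32 = π(0.0415⁴ − 0.0177⁴)/32 = 2.816×10^-7 m⁴.
T_max = τ_allow·J/r = 9.94×10^7 × 2.816×10^-7 / 0.0208 = 1349 N·m.
ω = 2π·3440/60 = 360.2 rad/s, so P_max = T_max·ω = 4.859×10^5 W.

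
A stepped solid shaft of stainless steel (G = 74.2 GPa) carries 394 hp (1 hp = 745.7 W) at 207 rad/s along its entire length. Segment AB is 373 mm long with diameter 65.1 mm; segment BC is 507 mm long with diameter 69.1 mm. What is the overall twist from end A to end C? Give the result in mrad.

8.38 mrad

ω = 207 rad/s, so T = P/ω = 394×745.7 / 207.0 = 1419 N·m.
J_AB = π(0.0651)⁴/32 = 1.76×10^-6 m⁴; J_BC = π(0.0691)⁴/32 = 2.24×10^-6 m⁴.
θ = (T/G)·Σ L_i/J_i = (1419/74.2×10⁹)·(0.373/1.76×10^-6 + 0.507/2.24×10^-6) = 8.379×10^-3 rad.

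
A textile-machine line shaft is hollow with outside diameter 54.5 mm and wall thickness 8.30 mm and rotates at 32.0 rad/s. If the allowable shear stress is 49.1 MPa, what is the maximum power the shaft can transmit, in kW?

J = π(d_o⁴ − d_i⁴)/32 = π(0.0545⁴ − 0.0379⁴)/32 = 6.636×10^-7 m⁴.
T_max = τ_allow·J/r = 4.91×10^7 × 6.636×10^-7 / 0.0272 = 1196 N·m.
ω = 32.0 rad/s, so P_max = T_max·ω = 3.826×10^4 W.

38.3 kW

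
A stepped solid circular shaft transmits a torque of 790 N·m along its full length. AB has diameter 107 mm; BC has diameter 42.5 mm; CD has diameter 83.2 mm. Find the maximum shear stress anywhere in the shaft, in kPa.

Under the same torque, τ_max = 16T/(πd³) is largest where d is smallest — segment BC (d = 42.5 mm).
τ_max = 16·790.0/(π·(0.0425)³) = 5.241×10^7 Pa.

52400 kPa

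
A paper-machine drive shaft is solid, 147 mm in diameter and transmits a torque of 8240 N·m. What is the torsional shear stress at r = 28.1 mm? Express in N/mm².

J = πd⁴/32 = π(0.147)⁴/32 = 4.584×10^-5 m⁴.
Shear stress varies linearly with radius: τ = T·r/J = 8240 × 0.0281 / 4.584×10^-5 = 5.051×10^6 Pa.

5.05 N/mm²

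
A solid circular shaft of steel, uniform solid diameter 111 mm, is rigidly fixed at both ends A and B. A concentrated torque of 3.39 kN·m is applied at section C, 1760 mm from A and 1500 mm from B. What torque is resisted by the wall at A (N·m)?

1560 N·m

With uniform GJ and both ends fixed, compatibility θ_AC = θ_CB gives T_A·a = T_B·b, together with T_A + T_B = T₀.
T_A = T₀·b/(a+b) = 3390·1500/3260 = 1560 N·m; T_B = 1830 N·m.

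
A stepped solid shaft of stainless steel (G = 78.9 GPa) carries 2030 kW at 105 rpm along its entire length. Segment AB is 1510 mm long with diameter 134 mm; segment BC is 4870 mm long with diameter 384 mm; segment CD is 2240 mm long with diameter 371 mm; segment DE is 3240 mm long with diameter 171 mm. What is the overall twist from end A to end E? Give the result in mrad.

210 mrad

ω = 2π·105/60 = 11.00 rad/s, so T = P/ω = 2030×10³ / 11.00 = 184600 N·m.
J_AB = π(0.134)⁴/32 = 3.17×10^-5 m⁴; J_BC = π(0.384)⁴/32 = 2.13×10^-3 m⁴; J_CD = π(0.371)⁴/32 = 1.86×10^-3 m⁴; J_DE = π(0.171)⁴/32 = 8.39×10^-5 m⁴.
θ = (T/G)·Σ L_i/J_i = (184600/78.9×10⁹)·(1.51/3.17×10^-5 + 4.87/2.13×10^-3 + 2.24/1.86×10^-3 + 3.24/8.39×10^-5) = 0.2101 rad.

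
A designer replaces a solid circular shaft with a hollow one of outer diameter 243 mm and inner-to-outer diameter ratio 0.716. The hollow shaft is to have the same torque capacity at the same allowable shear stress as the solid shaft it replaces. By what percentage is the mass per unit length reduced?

40.3 %

Equal τ_max and T ⇒ the solid shaft needs d_s³ = d_o³(1−k⁴), so d_s = 243·(1−0.716⁴)^(1/3) = 219.5 mm.
Area ratio A_h/A_s = d_o²(1−k²)/d_s² = (1−k²)/(1−k⁴)^(2/3) = 0.5972.
Mass saving = 1 − 0.5972 = 40.3 %.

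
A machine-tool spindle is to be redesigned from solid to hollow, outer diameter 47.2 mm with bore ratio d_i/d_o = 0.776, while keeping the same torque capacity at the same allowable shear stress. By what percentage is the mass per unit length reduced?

46.3 %

Equal τ_max and T ⇒ the solid shaft needs d_s³ = d_o³(1−k⁴), so d_s = 47.2·(1−0.776⁴)^(1/3) = 40.62 mm.
Area ratio A_h/A_s = d_o²(1−k²)/d_s² = (1−k²)/(1−k⁴)^(2/3) = 0.5371.
Mass saving = 1 − 0.5371 = 46.3 %.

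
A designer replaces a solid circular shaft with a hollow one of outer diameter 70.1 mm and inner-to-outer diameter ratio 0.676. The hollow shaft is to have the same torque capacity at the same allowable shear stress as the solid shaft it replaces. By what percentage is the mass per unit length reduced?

36.5 %

Equal τ_max and T ⇒ the solid shaft needs d_s³ = d_o³(1−k⁴), so d_s = 70.1·(1−0.676⁴)^(1/3) = 64.83 mm.
Area ratio A_h/A_s = d_o²(1−k²)/d_s² = (1−k²)/(1−k⁴)^(2/3) = 0.6348.
Mass saving = 1 − 0.6348 = 36.5 %.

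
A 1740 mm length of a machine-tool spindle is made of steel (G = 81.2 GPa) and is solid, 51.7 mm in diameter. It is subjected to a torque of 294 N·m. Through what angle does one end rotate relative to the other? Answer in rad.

0.00898 rad

J = πd⁴/32 = π(0.0517)⁴/32 = 7.014×10^-7 m⁴.
θ = T·L/(G·J) = 294.0 × 1.74 / (81.2×10⁹ × 7.014×10^-7) = 8.982×10^-3 rad.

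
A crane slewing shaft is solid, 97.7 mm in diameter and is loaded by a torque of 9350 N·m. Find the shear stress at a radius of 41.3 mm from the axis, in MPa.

J = πd⁴/32 = π(0.0977)⁴/32 = 8.945×10^-6 m⁴.
Shear stress varies linearly with radius: τ = T·r/J = 9350 × 0.0413 / 8.945×10^-6 = 4.317×10^7 Pa.

43.2 MPa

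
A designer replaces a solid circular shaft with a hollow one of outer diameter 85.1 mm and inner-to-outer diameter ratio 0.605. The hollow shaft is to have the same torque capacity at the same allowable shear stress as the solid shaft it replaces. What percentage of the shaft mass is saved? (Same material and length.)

Equal τ_max and T ⇒ the solid shaft needs d_s³ = d_o³(1−k⁴), so d_s = 85.1·(1−0.605⁴)^(1/3) = 81.12 mm.
Area ratio A_h/A_s = d_o²(1−k²)/d_s² = (1−k²)/(1−k⁴)^(2/3) = 0.6978.
Mass saving = 1 − 0.6978 = 30.2 %.

30.2 %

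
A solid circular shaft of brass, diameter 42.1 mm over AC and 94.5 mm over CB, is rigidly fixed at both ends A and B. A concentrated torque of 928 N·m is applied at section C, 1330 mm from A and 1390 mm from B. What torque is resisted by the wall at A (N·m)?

36.7 N·m

Compatibility: T_A·a/J_AC = T_B·b/J_CB with T_A + T_B = T₀.
J_AC = 3.08×10^-7 m⁴, J_CB = 7.83×10^-6 m⁴, so T_A = T₀·(J_AC/a)/((J_AC/a)+(J_CB/b)) = 36.69 N·m, T_B = 891.3 N·m.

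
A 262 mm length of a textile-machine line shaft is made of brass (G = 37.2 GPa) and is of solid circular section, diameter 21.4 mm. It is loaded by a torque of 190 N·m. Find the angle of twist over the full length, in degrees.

3.72°

J = πd⁴/32 = π(0.0214)⁴/32 = 2.059×10^-8 m⁴.
θ = T·L/(G·J) = 190.0 × 0.262 / (37.2×10⁹ × 2.059×10^-8) = 0.06499 rad.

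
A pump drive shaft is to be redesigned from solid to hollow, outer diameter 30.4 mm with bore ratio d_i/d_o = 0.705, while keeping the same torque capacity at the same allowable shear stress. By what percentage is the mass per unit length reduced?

Equal τ_max and T ⇒ the solid shaft needs d_s³ = d_o³(1−k⁴), so d_s = 30.4·(1−0.705⁴)^(1/3) = 27.66 mm.
Area ratio A_h/A_s = d_o²(1−k²)/d_s² = (1−k²)/(1−k⁴)^(2/3) = 0.6077.
Mass saving = 1 − 0.6077 = 39.2 %.

39.2 %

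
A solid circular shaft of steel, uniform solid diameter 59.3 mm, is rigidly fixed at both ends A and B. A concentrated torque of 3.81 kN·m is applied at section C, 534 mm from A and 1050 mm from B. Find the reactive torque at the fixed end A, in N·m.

2530 N·m

With uniform GJ and both ends fixed, compatibility θ_AC = θ_CB gives T_A·a = T_B·b, together with T_A + T_B = T₀.
T_A = T₀·b/(a+b) = 3810·1050/1584 = 2526 N·m; T_B = 1284 N·m.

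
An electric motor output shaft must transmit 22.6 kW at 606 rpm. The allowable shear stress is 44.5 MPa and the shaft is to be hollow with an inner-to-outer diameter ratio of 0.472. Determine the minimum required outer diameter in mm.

ω = 2π·606/60 = 63.46 rad/s, so T = P/ω = 22.6×10³ / 63.46 = 356.1 N·m.
For a hollow shaft with d_i/d_o = 0.472: τ_max = 16T/(π d_o³ (1−k⁴)), so d_o = [16T/(π τ_allow (1−k⁴))]^(1/3) = [16·356.1/(π·4.45×10^7·0.9504)]^(1/3) = 0.03500 m.

35.0 mm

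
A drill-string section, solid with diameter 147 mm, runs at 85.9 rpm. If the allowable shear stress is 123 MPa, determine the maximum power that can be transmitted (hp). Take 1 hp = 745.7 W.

925 hp

J = πd⁴/32 = π(0.147)⁴/32 = 4.584×10^-5 m⁴.
T_max = τ_allow·J/r = 1.23×10^8 × 4.584×10^-5 / 0.0735 = 76720 N·m.
ω = 2π·85.9/60 = 8.995 rad/s, so P_max = T_max·ω = 6.901×10^5 W.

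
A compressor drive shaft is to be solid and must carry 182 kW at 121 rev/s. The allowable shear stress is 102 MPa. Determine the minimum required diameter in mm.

ω = 2π·121 = 760.3 rad/s, so T = P/ω = 182×10³ / 760.3 = 239.4 N·m.
For a solid shaft τ_max = 16T/(πd³), so d = (16T/(π τ_allow))^(1/3) = (16·239.4/(π·1.02×10^8))^(1/3) = 0.02286 m.

22.9 mm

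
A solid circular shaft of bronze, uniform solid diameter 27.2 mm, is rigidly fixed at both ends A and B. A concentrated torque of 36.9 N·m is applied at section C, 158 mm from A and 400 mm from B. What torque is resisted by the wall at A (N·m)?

26.5 N·m

With uniform GJ and both ends fixed, compatibility θ_AC = θ_CB gives T_A·a = T_B·b, together with T_A + T_B = T₀.
T_A = T₀·b/(a+b) = 36.90·400/558.0 = 26.45 N·m; T_B = 10.45 N·m.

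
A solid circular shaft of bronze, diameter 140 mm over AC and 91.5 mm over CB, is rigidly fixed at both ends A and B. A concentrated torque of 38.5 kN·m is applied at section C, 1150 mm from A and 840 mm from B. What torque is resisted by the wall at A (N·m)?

Compatibility: T_A·a/J_AC = T_B·b/J_CB with T_A + T_B = T₀.
J_AC = 3.77×10^-5 m⁴, J_CB = 6.88×10^-6 m⁴, so T_A = T₀·(J_AC/a)/((J_AC/a)+(J_CB/b)) = 30800 N·m, T_B = 7695 N·m.

30800 N·m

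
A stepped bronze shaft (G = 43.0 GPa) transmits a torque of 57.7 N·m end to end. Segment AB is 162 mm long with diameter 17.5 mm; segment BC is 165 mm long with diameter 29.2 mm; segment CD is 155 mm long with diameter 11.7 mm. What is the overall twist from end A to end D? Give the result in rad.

J_AB = π(0.0175)⁴/32 = 9.21×10^-9 m⁴; J_BC = π(0.0292)⁴/32 = 7.14×10^-8 m⁴; J_CD = π(0.0117)⁴/32 = 1.84×10^-9 m⁴.
θ = (T/G)·Σ L_i/J_i = (57.70/43.0×10⁹)·(0.162/9.21×10^-9 + 0.165/7.14×10^-8 + 0.155/1.84×10^-9) = 0.1398 rad.

0.140 rad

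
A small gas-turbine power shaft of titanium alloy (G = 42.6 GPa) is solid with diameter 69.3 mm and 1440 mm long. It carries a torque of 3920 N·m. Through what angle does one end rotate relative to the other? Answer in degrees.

3.35°

J = πd⁴/32 = π(0.0693)⁴/32 = 2.264×10^-6 m⁴.
θ = T·L/(G·J) = 3920 × 1.44 / (42.6×10⁹ × 2.264×10^-6) = 0.05852 rad.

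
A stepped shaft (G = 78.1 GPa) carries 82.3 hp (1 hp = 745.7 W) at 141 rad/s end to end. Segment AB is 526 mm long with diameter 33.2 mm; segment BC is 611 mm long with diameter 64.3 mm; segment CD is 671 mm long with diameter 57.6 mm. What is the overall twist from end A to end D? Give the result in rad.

ω = 141 rad/s, so T = P/ω = 82.3×745.7 / 141.0 = 435.3 N·m.
J_AB = π(0.0332)⁴/32 = 1.19×10^-7 m⁴; J_BC = π(0.0643)⁴/32 = 1.68×10^-6 m⁴; J_CD = π(0.0576)⁴/32 = 1.08×10^-6 m⁴.
θ = (T/G)·Σ L_i/J_i = (435.3/78.1×10⁹)·(0.526/1.19×10^-7 + 0.611/1.68×10^-6 + 0.671/1.08×10^-6) = 0.03007 rad.

0.0301 rad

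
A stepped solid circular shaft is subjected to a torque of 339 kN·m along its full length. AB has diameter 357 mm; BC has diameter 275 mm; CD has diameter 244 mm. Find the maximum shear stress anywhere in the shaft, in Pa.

Under the same torque, τ_max = 16T/(πd³) is largest where d is smallest — segment CD (d = 244 mm).
τ_max = 16·339000/(π·(0.244)³) = 1.189×10^8 Pa.

1.19e8 Pa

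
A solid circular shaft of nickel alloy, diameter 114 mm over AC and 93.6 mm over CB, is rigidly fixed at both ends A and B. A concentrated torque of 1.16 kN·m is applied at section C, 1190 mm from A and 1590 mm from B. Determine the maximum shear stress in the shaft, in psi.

432 psi

Compatibility: T_A·a/J_AC = T_B·b/J_CB with T_A + T_B = T₀.
J_AC = 1.66×10^-5 m⁴, J_CB = 7.54×10^-6 m⁴, so T_A = T₀·(J_AC/a)/((J_AC/a)+(J_CB/b)) = 865.6 N·m, T_B = 294.4 N·m.
τ in each portion: τ_AC = 2.98×10^6 Pa, τ_CB = 1.83×10^6 Pa; maximum is in AC.
τ_max = T_AC·r/J = 865.6·0.0570/1.66×10^-5 = 2.976×10^6 Pa.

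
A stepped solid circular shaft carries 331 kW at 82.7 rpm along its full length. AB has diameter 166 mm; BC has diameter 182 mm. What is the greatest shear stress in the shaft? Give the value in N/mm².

ω = 2π·82.7/60 = 8.660 rad/s, so T = P/ω = 331×10³ / 8.660 = 38220 N·m.
Under the same torque, τ_max = 16T/(πd³) is largest where d is smallest — segment AB (d = 166 mm).
τ_max = 16·38220/(π·(0.166)³) = 4.255×10^7 Pa.

42.6 N/mm²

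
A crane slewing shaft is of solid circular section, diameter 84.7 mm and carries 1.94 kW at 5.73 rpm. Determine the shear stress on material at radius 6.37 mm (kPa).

4080 kPa

ω = 2π·5.73/60 = 0.6000 rad/s, so T = P/ω = 1.94×10³ / 0.6000 = 3233 N·m.
J = πd⁴/32 = π(0.0847)⁴/32 = 5.053×10^-6 m⁴.
Shear stress varies linearly with radius: τ = T·r/J = 3233 × 0.00637 / 5.053×10^-6 = 4.076×10^6 Pa.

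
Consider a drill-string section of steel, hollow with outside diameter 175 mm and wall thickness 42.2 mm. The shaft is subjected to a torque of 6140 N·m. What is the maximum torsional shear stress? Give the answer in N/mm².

J = π(d_o⁴ − d_i⁴)/32 = π(0.175⁴ − 0.0906⁴)/32 = 8.546×10^-5 m⁴.
τ_max = T·r/J = 6140 × 0.0875 / 8.546×10^-5 = 6.286×10^6 Pa.

6.29 N/mm²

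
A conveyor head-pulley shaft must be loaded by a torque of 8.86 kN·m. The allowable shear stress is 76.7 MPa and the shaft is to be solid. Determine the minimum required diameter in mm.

83.8 mm

For a solid shaft τ_max = 16T/(πd³), so d = (16T/(π τ_allow))^(1/3) = (16·8860/(π·7.67×10^7))^(1/3) = 0.08379 m.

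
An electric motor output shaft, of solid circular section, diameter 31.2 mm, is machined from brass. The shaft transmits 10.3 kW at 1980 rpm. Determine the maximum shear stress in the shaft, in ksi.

1.21 ksi

ω = 2π·1980/60 = 207.3 rad/s, so T = P/ω = 10.3×10³ / 207.3 = 49.68 N·m.
J = πd⁴/32 = π(0.0312)⁴/32 = 9.303×10^-8 m⁴.
τ_max = T·r/J = 49.68 × 0.0156 / 9.303×10^-8 = 8.330×10^6 Pa.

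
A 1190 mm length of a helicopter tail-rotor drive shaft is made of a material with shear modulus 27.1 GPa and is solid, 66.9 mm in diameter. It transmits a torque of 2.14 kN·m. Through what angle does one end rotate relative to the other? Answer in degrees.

J = πd⁴/32 = π(0.0669)⁴/32 = 1.967×10^-6 m⁴.
θ = T·L/(G·J) = 2140 × 1.19 / (27.1×10⁹ × 1.967×10^-6) = 0.04778 rad.

2.74°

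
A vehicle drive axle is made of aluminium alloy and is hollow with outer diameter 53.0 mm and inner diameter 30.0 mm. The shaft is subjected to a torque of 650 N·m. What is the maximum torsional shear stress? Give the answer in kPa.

24800 kPa

J = π(d_o⁴ − d_i⁴)/32 = π(0.0530⁴ − 0.0300⁴)/32 = 6.951×10^-7 m⁴.
τ_max = T·r/J = 650.0 × 0.0265 / 6.951×10^-7 = 2.478×10^7 Pa.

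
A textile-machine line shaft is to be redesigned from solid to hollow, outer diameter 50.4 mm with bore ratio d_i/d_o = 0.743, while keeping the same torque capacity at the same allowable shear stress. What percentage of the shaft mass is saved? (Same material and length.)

Equal τ_max and T ⇒ the solid shaft needs d_s³ = d_o³(1−k⁴), so d_s = 50.4·(1−0.743⁴)^(1/3) = 44.65 mm.
Area ratio A_h/A_s = d_o²(1−k²)/d_s² = (1−k²)/(1−k⁴)^(2/3) = 0.5708.
Mass saving = 1 − 0.5708 = 42.9 %.

42.9 %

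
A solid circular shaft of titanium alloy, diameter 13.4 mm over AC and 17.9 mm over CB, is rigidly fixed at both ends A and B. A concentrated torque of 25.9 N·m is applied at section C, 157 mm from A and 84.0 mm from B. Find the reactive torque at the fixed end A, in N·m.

3.73 N·m

Compatibility: T_A·a/J_AC = T_B·b/J_CB with T_A + T_B = T₀.
J_AC = 3.17×10^-9 m⁴, J_CB = 1.01×10^-8 m⁴, so T_A = T₀·(J_AC/a)/((J_AC/a)+(J_CB/b)) = 3.726 N·m, T_B = 22.17 N·m.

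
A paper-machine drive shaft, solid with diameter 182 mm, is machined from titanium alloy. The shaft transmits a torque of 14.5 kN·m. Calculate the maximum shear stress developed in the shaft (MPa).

12.2 MPa

J = πd⁴/32 = π(0.182)⁴/32 = 1.077×10^-4 m⁴.
τ_max = T·r/J = 14500 × 0.0910 / 1.077×10^-4 = 1.225×10^7 Pa.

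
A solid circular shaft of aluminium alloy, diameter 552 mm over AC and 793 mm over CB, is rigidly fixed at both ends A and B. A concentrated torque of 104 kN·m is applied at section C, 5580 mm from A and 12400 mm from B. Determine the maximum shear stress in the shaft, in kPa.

1080 kPa

Compatibility: T_A·a/J_AC = T_B·b/J_CB with T_A + T_B = T₀.
J_AC = 9.11×10^-3 m⁴, J_CB = 0.0388 m⁴, so T_A = T₀·(J_AC/a)/((J_AC/a)+(J_CB/b)) = 35660 N·m, T_B = 68340 N·m.
τ in each portion: τ_AC = 1.08×10^6 Pa, τ_CB = 6.98×10^5 Pa; maximum is in AC.
τ_max = T_AC·r/J = 35660·0.276/9.11×10^-3 = 1.080×10^6 Pa.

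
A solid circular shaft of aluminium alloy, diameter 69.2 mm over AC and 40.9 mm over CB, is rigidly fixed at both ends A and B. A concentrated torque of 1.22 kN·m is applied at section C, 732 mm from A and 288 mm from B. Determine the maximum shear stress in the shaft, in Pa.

2.15e7 Pa

Compatibility: T_A·a/J_AC = T_B·b/J_CB with T_A + T_B = T₀.
J_AC = 2.25×10^-6 m⁴, J_CB = 2.75×10^-7 m⁴, so T_A = T₀·(J_AC/a)/((J_AC/a)+(J_CB/b)) = 931.2 N·m, T_B = 288.8 N·m.
τ in each portion: τ_AC = 1.43×10^7 Pa, τ_CB = 2.15×10^7 Pa; maximum is in CB.
τ_max = T_CB·r/J = 288.8·0.0204/2.75×10^-7 = 2.150×10^7 Pa.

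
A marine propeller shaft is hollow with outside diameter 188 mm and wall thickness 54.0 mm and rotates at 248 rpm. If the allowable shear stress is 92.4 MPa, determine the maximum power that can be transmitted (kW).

3030 kW

J = π(d_o⁴ − d_i⁴)/32 = π(0.188⁴ − 0.0800⁴)/32 = 1.186×10^-4 m⁴.
T_max = τ_allow·J/r = 9.24×10^7 × 1.186×10^-4 / 0.0940 = 116600 N·m.
ω = 2π·248/60 = 25.97 rad/s, so P_max = T_max·ω = 3.028×10^6 W.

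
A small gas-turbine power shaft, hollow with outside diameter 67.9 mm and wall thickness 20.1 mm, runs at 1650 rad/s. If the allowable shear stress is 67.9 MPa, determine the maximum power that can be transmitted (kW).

6700 kW

J = π(d_o⁴ − d_i⁴)/32 = π(0.0679⁴ − 0.0277⁴)/32 = 2.029×10^-6 m⁴.
T_max = τ_allow·J/r = 6.79×10^7 × 2.029×10^-6 / 0.0340 = 4058 N·m.
ω = 1650 rad/s, so P_max = T_max·ω = 6.696×10^6 W.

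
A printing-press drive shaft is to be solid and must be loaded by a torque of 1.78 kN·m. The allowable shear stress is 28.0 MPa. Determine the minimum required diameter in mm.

For a solid shaft τ_max = 16T/(πd³), so d = (16T/(π τ_allow))^(1/3) = (16·1780/(π·2.80×10^7))^(1/3) = 0.06867 m.

68.7 mm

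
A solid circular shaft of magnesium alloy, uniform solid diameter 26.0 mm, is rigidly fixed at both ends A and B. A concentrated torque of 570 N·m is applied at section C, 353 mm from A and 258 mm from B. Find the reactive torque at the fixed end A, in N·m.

241 N·m

With uniform GJ and both ends fixed, compatibility θ_AC = θ_CB gives T_A·a = T_B·b, together with T_A + T_B = T₀.
T_A = T₀·b/(a+b) = 570.0·258/611.0 = 240.7 N·m; T_B = 329.3 N·m.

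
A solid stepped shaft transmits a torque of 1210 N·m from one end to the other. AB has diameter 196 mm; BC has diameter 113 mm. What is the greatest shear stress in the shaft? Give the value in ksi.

Under the same torque, τ_max = 16T/(πd³) is largest where d is smallest — segment BC (d = 113 mm).
τ_max = 16·1210/(π·(0.113)³) = 4.271×10^6 Pa.

0.619 ksi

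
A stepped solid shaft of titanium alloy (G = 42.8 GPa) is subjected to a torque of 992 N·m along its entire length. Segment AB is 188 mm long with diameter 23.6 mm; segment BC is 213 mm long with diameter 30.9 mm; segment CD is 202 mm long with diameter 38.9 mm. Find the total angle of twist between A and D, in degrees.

12.6°

J_AB = π(0.0236)⁴/32 = 3.05×10^-8 m⁴; J_BC = π(0.0309)⁴/32 = 8.95×10^-8 m⁴; J_CD = π(0.0389)⁴/32 = 2.25×10^-7 m⁴.
θ = (T/G)·Σ L_i/J_i = (992.0/42.8×10⁹)·(0.188/3.05×10^-8 + 0.213/8.95×10^-8 + 0.202/2.25×10^-7) = 0.2191 rad.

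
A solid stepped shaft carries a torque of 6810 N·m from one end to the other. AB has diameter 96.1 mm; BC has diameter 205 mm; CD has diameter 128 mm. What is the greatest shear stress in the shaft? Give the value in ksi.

5.67 ksi

Under the same torque, τ_max = 16T/(πd³) is largest where d is smallest — segment AB (d = 96.1 mm).
τ_max = 16·6810/(π·(0.0961)³) = 3.908×10^7 Pa.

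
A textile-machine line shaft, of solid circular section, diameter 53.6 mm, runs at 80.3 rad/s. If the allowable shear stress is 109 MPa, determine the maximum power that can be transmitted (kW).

J = πd⁴/32 = π(0.0536)⁴/32 = 8.103×10^-7 m⁴.
T_max = τ_allow·J/r = 1.09×10^8 × 8.103×10^-7 / 0.0268 = 3296 N·m.
ω = 80.3 rad/s, so P_max = T_max·ω = 2.646×10^5 W.

265 kW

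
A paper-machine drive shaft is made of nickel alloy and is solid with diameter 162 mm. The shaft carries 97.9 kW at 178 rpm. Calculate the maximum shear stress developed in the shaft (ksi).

0.913 ksi

ω = 2π·178/60 = 18.64 rad/s, so T = P/ω = 97.9×10³ / 18.64 = 5252 N·m.
J = πd⁴/32 = π(0.162)⁴/32 = 6.762×10^-5 m⁴.
τ_max = T·r/J = 5252 × 0.0810 / 6.762×10^-5 = 6.292×10^6 Pa.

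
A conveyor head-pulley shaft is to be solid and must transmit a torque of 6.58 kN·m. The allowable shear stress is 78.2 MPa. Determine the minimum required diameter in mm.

For a solid shaft τ_max = 16T/(πd³), so d = (16T/(π τ_allow))^(1/3) = (16·6580/(π·7.82×10^7))^(1/3) = 0.07539 m.

75.4 mm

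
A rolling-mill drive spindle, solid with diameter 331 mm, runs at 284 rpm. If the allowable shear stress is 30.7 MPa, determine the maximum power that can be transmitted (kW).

J = πd⁴/32 = π(0.331)⁴/32 = 1.178×10^-3 m⁴.
T_max = τ_allow·J/r = 3.07×10^7 × 1.178×10^-3 / 0.166 = 218600 N·m.
ω = 2π·284/60 = 29.74 rad/s, so P_max = T_max·ω = 6.501×10^6 W.

6500 kW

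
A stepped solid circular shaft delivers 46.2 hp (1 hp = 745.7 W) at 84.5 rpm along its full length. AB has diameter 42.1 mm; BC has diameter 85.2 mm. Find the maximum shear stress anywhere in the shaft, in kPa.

ω = 2π·84.5/60 = 8.849 rad/s, so T = P/ω = 46.2×745.7 / 8.849 = 3893 N·m.
Under the same torque, τ_max = 16T/(πd³) is largest where d is smallest — segment AB (d = 42.1 mm).
τ_max = 16·3893/(π·(0.0421)³) = 2.657×10^8 Pa.

266000 kPa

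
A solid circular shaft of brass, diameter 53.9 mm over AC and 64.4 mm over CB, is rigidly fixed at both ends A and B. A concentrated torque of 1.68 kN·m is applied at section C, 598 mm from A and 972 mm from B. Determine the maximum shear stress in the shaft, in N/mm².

Compatibility: T_A·a/J_AC = T_B·b/J_CB with T_A + T_B = T₀.
J_AC = 8.29×10^-7 m⁴, J_CB = 1.69×10^-6 m⁴, so T_A = T₀·(J_AC/a)/((J_AC/a)+(J_CB/b)) = 745.4 N·m, T_B = 934.6 N·m.
τ in each portion: τ_AC = 2.42×10^7 Pa, τ_CB = 1.78×10^7 Pa; maximum is in AC.
τ_max = T_AC·r/J = 745.4·0.0269/8.29×10^-7 = 2.424×10^7 Pa.

24.2 N/mm²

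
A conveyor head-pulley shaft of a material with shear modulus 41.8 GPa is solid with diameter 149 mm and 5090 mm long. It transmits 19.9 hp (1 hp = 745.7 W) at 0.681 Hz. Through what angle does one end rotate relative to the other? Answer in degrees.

0.500°

ω = 2π·0.681 = 4.279 rad/s, so T = P/ω = 19.9×745.7 / 4.279 = 3468 N·m.
J = πd⁴/32 = π(0.149)⁴/32 = 4.839×10^-5 m⁴.
θ = T·L/(G·J) = 3468 × 5.09 / (41.8×10⁹ × 4.839×10^-5) = 8.727×10^-3 rad.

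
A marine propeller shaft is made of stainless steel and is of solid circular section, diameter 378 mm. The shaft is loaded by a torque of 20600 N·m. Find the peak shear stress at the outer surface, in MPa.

J = πd⁴/32 = π(0.378)⁴/32 = 2.004×10^-3 m⁴.
τ_max = T·r/J = 20600 × 0.189 / 2.004×10^-3 = 1.943×10^6 Pa.

1.94 MPa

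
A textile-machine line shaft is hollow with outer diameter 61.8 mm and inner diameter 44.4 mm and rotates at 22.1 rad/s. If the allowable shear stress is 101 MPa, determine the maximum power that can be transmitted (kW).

J = π(d_o⁴ − d_i⁴)/32 = π(0.0618⁴ − 0.0444⁴)/32 = 1.051×10^-6 m⁴.
T_max = τ_allow·J/r = 1.01×10^8 × 1.051×10^-6 / 0.0309 = 3434 N·m.
ω = 22.1 rad/s, so P_max = T_max·ω = 7.588×10^4 W.

75.9 kW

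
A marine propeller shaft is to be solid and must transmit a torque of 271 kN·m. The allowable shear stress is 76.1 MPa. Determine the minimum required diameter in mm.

For a solid shaft τ_max = 16T/(πd³), so d = (16T/(π τ_allow))^(1/3) = (16·271000/(π·7.61×10^7))^(1/3) = 0.2627 m.

263 mm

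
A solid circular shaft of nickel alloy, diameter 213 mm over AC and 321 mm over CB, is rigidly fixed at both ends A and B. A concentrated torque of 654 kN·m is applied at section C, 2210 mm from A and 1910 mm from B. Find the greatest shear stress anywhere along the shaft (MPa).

Compatibility: T_A·a/J_AC = T_B·b/J_CB with T_A + T_B = T₀.
J_AC = 2.02×10^-4 m⁴, J_CB = 1.04×10^-3 m⁴, so T_A = T₀·(J_AC/a)/((J_AC/a)+(J_CB/b)) = 93850 N·m, T_B = 560100 N·m.
τ in each portion: τ_AC = 4.95×10^7 Pa, τ_CB = 8.62×10^7 Pa; maximum is in CB.
τ_max = T_CB·r/J = 560100·0.161/1.04×10^-3 = 8.625×10^7 Pa.

86.2 MPa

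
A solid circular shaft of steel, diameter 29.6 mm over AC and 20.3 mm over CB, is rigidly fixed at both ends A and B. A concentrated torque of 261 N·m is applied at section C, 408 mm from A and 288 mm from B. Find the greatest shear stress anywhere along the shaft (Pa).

3.90e7 Pa

Compatibility: T_A·a/J_AC = T_B·b/J_CB with T_A + T_B = T₀.
J_AC = 7.54×10^-8 m⁴, J_CB = 1.67×10^-8 m⁴, so T_A = T₀·(J_AC/a)/((J_AC/a)+(J_CB/b)) = 198.7 N·m, T_B = 62.28 N·m.
τ in each portion: τ_AC = 3.90×10^7 Pa, τ_CB = 3.79×10^7 Pa; maximum is in AC.
τ_max = T_AC·r/J = 198.7·0.0148/7.54×10^-8 = 3.902×10^7 Pa.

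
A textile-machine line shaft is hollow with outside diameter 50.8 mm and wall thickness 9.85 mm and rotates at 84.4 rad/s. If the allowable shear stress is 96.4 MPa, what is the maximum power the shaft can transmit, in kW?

180 kW

J = π(d_o⁴ − d_i⁴)/32 = π(0.0508⁴ − 0.0311⁴)/32 = 5.620×10^-7 m⁴.
T_max = τ_allow·J/r = 9.64×10^7 × 5.620×10^-7 / 0.0254 = 2133 N·m.
ω = 84.4 rad/s, so P_max = T_max·ω = 1.800×10^5 W.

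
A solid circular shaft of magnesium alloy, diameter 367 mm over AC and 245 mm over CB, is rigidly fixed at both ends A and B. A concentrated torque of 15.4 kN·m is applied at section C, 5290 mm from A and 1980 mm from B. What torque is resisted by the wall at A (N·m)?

Compatibility: T_A·a/J_AC = T_B·b/J_CB with T_A + T_B = T₀.
J_AC = 1.78×10^-3 m⁴, J_CB = 3.54×10^-4 m⁴, so T_A = T₀·(J_AC/a)/((J_AC/a)+(J_CB/b)) = 10060 N·m, T_B = 5339 N·m.

10100 N·m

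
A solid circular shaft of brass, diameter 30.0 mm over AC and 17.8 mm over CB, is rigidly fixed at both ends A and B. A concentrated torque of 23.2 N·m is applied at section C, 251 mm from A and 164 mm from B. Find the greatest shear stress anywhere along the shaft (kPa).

3680 kPa

Compatibility: T_A·a/J_AC = T_B·b/J_CB with T_A + T_B = T₀.
J_AC = 7.95×10^-8 m⁴, J_CB = 9.86×10^-9 m⁴, so T_A = T₀·(J_AC/a)/((J_AC/a)+(J_CB/b)) = 19.50 N·m, T_B = 3.699 N·m.
τ in each portion: τ_AC = 3.68×10^6 Pa, τ_CB = 3.34×10^6 Pa; maximum is in AC.
τ_max = T_AC·r/J = 19.50·0.0150/7.95×10^-8 = 3.678×10^6 Pa.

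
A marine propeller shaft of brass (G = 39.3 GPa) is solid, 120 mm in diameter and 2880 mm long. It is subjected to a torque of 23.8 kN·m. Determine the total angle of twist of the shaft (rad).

0.0857 rad

J = πd⁴/32 = π(0.120)⁴/32 = 2.036×10^-5 m⁴.
θ = T·L/(G·J) = 23800 × 2.88 / (39.3×10⁹ × 2.036×10^-5) = 0.08567 rad.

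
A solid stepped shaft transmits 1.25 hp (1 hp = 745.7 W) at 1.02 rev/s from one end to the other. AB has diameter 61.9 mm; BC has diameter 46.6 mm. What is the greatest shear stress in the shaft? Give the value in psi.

1060 psi

ω = 2π·1.02 = 6.409 rad/s, so T = P/ω = 1.25×745.7 / 6.409 = 145.4 N·m.
Under the same torque, τ_max = 16T/(πd³) is largest where d is smallest — segment BC (d = 46.6 mm).
τ_max = 16·145.4/(π·(0.0466)³) = 7.320×10^6 Pa.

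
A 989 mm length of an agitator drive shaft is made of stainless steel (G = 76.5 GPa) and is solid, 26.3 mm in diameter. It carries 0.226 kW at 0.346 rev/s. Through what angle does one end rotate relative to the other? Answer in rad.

ω = 2π·0.346 = 2.174 rad/s, so T = P/ω = 0.226×10³ / 2.174 = 104.0 N·m.
J = πd⁴/32 = π(0.0263)⁴/32 = 4.697×10^-8 m⁴.
θ = T·L/(G·J) = 104.0 × 0.989 / (76.5×10⁹ × 4.697×10^-8) = 0.02861 rad.

0.0286 rad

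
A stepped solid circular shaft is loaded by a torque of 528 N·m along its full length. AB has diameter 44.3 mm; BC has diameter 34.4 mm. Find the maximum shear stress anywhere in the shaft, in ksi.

Under the same torque, τ_max = 16T/(πd³) is largest where d is smallest — segment BC (d = 34.4 mm).
τ_max = 16·528.0/(π·(0.0344)³) = 6.606×10^7 Pa.

9.58 ksi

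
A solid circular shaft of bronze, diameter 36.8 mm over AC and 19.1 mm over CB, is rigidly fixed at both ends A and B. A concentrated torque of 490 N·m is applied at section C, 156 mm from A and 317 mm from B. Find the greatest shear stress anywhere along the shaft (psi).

7010 psi

Compatibility: T_A·a/J_AC = T_B·b/J_CB with T_A + T_B = T₀.
J_AC = 1.80×10^-7 m⁴, J_CB = 1.31×10^-8 m⁴, so T_A = T₀·(J_AC/a)/((J_AC/a)+(J_CB/b)) = 473.1 N·m, T_B = 16.90 N·m.
τ in each portion: τ_AC = 4.83×10^7 Pa, τ_CB = 1.23×10^7 Pa; maximum is in AC.
τ_max = T_AC·r/J = 473.1·0.0184/1.80×10^-7 = 4.835×10^7 Pa.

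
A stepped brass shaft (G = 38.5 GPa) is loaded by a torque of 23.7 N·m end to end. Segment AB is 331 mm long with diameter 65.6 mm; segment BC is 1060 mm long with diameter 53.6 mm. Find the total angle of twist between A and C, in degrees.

J_AB = π(0.0656)⁴/32 = 1.82×10^-6 m⁴; J_BC = π(0.0536)⁴/32 = 8.10×10^-7 m⁴.
θ = (T/G)·Σ L_i/J_i = (23.70/38.5×10⁹)·(0.331/1.82×10^-6 + 1.06/8.10×10^-7) = 9.173×10^-4 rad.

0.0526°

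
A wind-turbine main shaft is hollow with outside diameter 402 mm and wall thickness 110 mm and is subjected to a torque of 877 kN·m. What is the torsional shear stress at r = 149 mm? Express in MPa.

J = π(d_o⁴ − d_i⁴)/32 = π(0.402⁴ − 0.182⁴)/32 = 2.456×10^-3 m⁴.
Shear stress varies linearly with radius: τ = T·r/J = 877000 × 0.149 / 2.456×10^-3 = 5.320×10^7 Pa.

53.2 MPa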